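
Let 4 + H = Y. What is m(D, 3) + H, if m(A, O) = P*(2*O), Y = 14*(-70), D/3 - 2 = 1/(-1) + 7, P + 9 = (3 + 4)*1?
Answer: -996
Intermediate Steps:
P = -2 (P = -9 + (3 + 4)*1 = -9 + 7*1 = -9 + 7 = -2)
D = 24 (D = 6 + 3*(1/(-1) + 7) = 6 + 3*(-1 + 7) = 6 + 3*6 = 6 + 18 = 24)
Y = -980
m(A, O) = -4*O
H = -984 (H = -4 - 980 = -984)
m(D, 3) + H = -4*3 - 984 = -12 - 984 = -996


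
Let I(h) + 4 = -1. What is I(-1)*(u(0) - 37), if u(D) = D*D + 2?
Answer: 175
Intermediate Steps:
I(h) = -5 (I(h) = -4 - 1 = -5)
u(D) = 2 + D² (u(D) = D² + 2 = 2 + D²)
I(-1)*(u(0) - 37) = -5*((2 + 0²) - 37) = -5*((2 + 0) - 37) = -5*(2 - 37) = -5*(-35) = 175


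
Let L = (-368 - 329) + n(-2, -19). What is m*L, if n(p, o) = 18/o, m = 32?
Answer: -424352/19 ≈ -22334.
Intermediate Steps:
L = -13261/19 (L = (-368 - 329) + 18/(-19) = -697 + 18*(-1/19) = -697 - 18/19 = -13261/19 ≈ -697.95)
m*L = 32*(-13261/19) = -424352/19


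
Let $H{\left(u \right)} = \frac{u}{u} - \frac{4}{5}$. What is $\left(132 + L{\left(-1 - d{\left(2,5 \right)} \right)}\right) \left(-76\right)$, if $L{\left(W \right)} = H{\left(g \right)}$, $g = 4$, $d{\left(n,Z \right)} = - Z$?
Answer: $- \frac{50236}{5} \approx -10047.0$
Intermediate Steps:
$H{\left(u \right)} = \frac{1}{5}$ ($H{\left(u \right)} = 1 - \frac{4}{5} = \frac{1}{5}$)
$L{\left(W \right)} = \frac{1}{5}$
$\left(132 + L{\left(-1 - d{\left(2,5 \right)} \right)}\right) \left(-76\right) = \left(132 + \frac{1}{5}\right) \left(-76\right) = \frac{661}{5} \left(-76\right) = - \frac{50236}{5}$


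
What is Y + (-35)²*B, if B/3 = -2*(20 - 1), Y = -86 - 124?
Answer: -139860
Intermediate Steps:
Y = -210
B = -114 (B = 3*(-2*(20 - 1)) = 3*(-2*19) = 3*(-38) = -114)
Y + (-35)²*B = -210 + (-35)²*(-114) = -210 + 1225*(-114) = -210 - 139650 = -139860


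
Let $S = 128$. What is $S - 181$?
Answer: $-53$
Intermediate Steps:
$S - 181 = 128 - 181 = -53$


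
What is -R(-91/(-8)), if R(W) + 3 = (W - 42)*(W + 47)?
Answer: 114607/64 ≈ 1790.7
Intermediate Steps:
R(W) = -3 + (-42 + W)*(47 + W) (R(W) = -3 + (W - 42)*(W + 47) = -3 + (-42 + W)*(47 + W))
-R(-91/(-8)) = -(-1977 + (-91/(-8))² + 5*(-91/(-8))) = -(-1977 + (-91*(-⅛))² + 5*(-91*(-⅛))) = -(-1977 + (91/8)² + 5*(91/8)) = -(-1977 + 8281/64 + 455/8) = -1*(-114607/64) = 114607/64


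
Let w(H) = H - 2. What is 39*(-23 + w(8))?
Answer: -663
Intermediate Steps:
w(H) = -2 + H
39*(-23 + w(8)) = 39*(-23 + (-2 + 8)) = 39*(-23 + 6) = 39*(-17) = -663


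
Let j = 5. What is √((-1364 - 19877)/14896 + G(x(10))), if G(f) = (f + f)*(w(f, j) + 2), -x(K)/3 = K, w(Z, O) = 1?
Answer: I*√51347899/532 ≈ 13.469*I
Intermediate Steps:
x(K) = -3*K
G(f) = 6*f (G(f) = (f + f)*(1 + 2) = (2*f)*3 = 6*f)
√((-1364 - 19877)/14896 + G(x(10))) = √((-1364 - 19877)/14896 + 6*(-3*10)) = √(-21241*1/14896 + 6*(-30)) = √(-21241/14896 - 180) = √(-2702521/14896) = I*√51347899/532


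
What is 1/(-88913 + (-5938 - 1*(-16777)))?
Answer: -1/78074 ≈ -1.2808e-5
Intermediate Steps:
1/(-88913 + (-5938 - 1*(-16777))) = 1/(-88913 + (-5938 + 16777)) = 1/(-88913 + 10839) = 1/(-78074) = -1/78074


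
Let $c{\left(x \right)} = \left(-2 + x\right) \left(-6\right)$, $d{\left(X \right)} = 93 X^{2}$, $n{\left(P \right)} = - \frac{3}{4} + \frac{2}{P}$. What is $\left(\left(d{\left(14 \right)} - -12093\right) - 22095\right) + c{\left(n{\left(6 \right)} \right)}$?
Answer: $\frac{16481}{2} \approx 8240.5$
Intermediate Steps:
$n{\left(P \right)} = - \frac{3}{4} + \frac{2}{P}$ ($n{\left(P \right)} = \left(-3\right) \frac{1}{4} + \frac{2}{P} = - \frac{3}{4} + \frac{2}{P}$)
$c{\left(x \right)} = 12 - 6 x$
$\left(\left(d{\left(14 \right)} - -12093\right) - 22095\right) + c{\left(n{\left(6 \right)} \right)} = \left(\left(93 \cdot 14^{2} - -12093\right) - 22095\right) + \left(12 - 6 \left(- \frac{3}{4} + \frac{2}{6}\right)\right) = \left(\left(93 \cdot 196 + 12093\right) - 22095\right) + \left(12 - 6 \left(- \frac{3}{4} + 2 \cdot \frac{1}{6}\right)\right) = \left(\left(18228 + 12093\right) - 22095\right) + \left(12 - 6 \left(- \frac{3}{4} + \frac{1}{3}\right)\right) = \left(30321 - 22095\right) + \left(12 - - \frac{5}{2}\right) = 8226 + \left(12 + \frac{5}{2}\right) = 8226 + \frac{29}{2} = \frac{16481}{2}$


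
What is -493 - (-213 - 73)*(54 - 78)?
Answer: -7357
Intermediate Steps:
-493 - (-213 - 73)*(54 - 78) = -493 - (-286)*(-24) = -493 - 1*6864 = -493 - 6864 = -7357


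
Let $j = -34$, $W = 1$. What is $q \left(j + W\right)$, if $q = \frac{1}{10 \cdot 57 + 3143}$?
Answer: $- \frac{33}{3713} \approx -0.0088877$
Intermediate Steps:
$q = \frac{1}{3713}$ ($q = \frac{1}{570 + 3143} = \frac{1}{3713} \approx 0.00026932$)
$q \left(j + W\right) = \frac{-34 + 1}{3713} = \frac{1}{3713} \left(-33\right) = - \frac{33}{3713}$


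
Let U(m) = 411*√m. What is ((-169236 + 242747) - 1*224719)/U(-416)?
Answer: 18901*I*√26/5343 ≈ 18.038*I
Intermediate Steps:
((-169236 + 242747) - 1*224719)/U(-416) = ((-169236 + 242747) - 1*224719)/((411*√(-416))) = (73511 - 224719)/((411*(4*I*√26))) = -151208*(-I*√26/42744) = -(-18901)*I*√26/5343 = 18901*I*√26/5343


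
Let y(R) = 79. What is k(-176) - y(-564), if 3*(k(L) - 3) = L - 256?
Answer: -220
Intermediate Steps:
k(L) = -247/3 + L/3 (k(L) = 3 + (L - 256)/3 = 3 + (-256 + L)/3 = 3 + (-256/3 + L/3) = -247/3 + L/3)
k(-176) - y(-564) = (-247/3 + (⅓)*(-176)) - 1*79 = (-247/3 - 176/3) - 79 = -141 - 79 = -220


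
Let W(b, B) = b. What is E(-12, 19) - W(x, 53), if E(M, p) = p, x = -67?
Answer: 86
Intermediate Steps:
E(-12, 19) - W(x, 53) = 19 - 1*(-67) = 19 + 67 = 86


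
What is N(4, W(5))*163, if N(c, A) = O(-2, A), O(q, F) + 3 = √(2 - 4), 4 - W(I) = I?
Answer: -489 + 163*I*√2 ≈ -489.0 + 230.52*I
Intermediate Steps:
W(I) = 4 - I
O(q, F) = -3 + I*√2 (O(q, F) = -3 + √(2 - 4) = -3 + √(-2) = -3 + I*√2)
N(c, A) = -3 + I*√2
N(4, W(5))*163 = (-3 + I*√2)*163 = -489 + 163*I*√2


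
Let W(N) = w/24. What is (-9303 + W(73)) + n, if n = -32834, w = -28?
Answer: -252829/6 ≈ -42138.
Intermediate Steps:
W(N) = -7/6 (W(N) = -28/24 = -28*1/24 = -7/6)
(-9303 + W(73)) + n = (-9303 - 7/6) - 32834 = -55825/6 - 32834 = -252829/6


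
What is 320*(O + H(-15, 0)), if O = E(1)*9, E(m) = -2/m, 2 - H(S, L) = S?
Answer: -320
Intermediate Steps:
H(S, L) = 2 - S
O = -18 (O = -2/1*9 = -2*1*9 = -2*9 = -18)
320*(O + H(-15, 0)) = 320*(-18 + (2 - 1*(-15))) = 320*(-18 + (2 + 15)) = 320*(-18 + 17) = 320*(-1) = -320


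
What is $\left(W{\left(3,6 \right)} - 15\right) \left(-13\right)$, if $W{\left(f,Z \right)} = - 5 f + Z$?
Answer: $312$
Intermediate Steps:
$W{\left(f,Z \right)} = Z - 5 f$
$\left(W{\left(3,6 \right)} - 15\right) \left(-13\right) = \left(\left(6 - 15\right) - 15\right) \left(-13\right) = \left(-9 - 15\right) \left(-13\right) = \left(-24\right) \left(-13\right) = 312$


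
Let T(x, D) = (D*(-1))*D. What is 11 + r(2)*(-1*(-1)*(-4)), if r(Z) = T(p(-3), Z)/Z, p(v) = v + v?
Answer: 19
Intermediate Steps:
p(v) = 2*v
T(x, D) = -D² (T(x, D) = (-D)*D = -D²)
r(Z) = -Z (r(Z) = (-Z²)/Z = -Z)
11 + r(2)*(-1*(-1)*(-4)) = 11 + (-1*2)*(-1*(-1)*(-4)) = 11 - 2*(-4) = 11 + 8 = 19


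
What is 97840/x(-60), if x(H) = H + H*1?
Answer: -2446/3 ≈ -815.33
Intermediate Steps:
x(H) = 2*H (x(H) = H + H = 2*H)
97840/x(-60) = 97840/((2*(-60))) = 97840/(-120) = 97840*(-1/120) = -2446/3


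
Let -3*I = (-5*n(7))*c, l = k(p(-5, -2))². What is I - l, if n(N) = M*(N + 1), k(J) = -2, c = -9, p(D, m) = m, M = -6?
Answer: 716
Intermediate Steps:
n(N) = -6 - 6*N (n(N) = -6*(N + 1) = -6*(1 + N) = -6 - 6*N)
l = 4 (l = (-2)² = 4)
I = 720 (I = -(-5*(-6 - 6*7))*(-9)/3 = -(-5*(-6 - 42))*(-9)/3 = -(-5*(-48))*(-9)/3 = -80*(-9) = -⅓*(-2160) = 720)
I - l = 720 - 1*4 = 720 - 4 = 716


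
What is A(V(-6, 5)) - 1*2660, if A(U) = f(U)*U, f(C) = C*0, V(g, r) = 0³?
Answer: -2660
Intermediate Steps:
V(g, r) = 0
f(C) = 0
A(U) = 0 (A(U) = 0*U = 0)
A(V(-6, 5)) - 1*2660 = 0 - 1*2660 = 0 - 2660 = -2660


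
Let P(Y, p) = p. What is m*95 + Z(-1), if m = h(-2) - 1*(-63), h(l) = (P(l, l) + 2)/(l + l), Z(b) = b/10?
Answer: 59849/10 ≈ 5984.9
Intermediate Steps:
Z(b) = b/10 (Z(b) = b*(⅒) = b/10)
h(l) = (2 + l)/(2*l) (h(l) = (l + 2)/(l + l) = (2 + l)/((2*l)) = (2 + l)*(1/(2*l)) = (2 + l)/(2*l))
m = 63 (m = (½)*(2 - 2)/(-2) - 1*(-63) = (½)*(-½)*0 + 63 = 0 + 63 = 63)
m*95 + Z(-1) = 63*95 + (⅒)*(-1) = 5985 - ⅒ = 59849/10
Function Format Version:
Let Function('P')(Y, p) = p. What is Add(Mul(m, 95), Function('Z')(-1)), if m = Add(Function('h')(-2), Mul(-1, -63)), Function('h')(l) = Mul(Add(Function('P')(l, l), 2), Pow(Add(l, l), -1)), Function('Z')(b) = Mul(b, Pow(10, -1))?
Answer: Rational(59849, 10) ≈ 5984.9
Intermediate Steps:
Function('Z')(b) = Mul(Rational(1, 10), b) (Function('Z')(b) = Mul(b, Rational(1, 10)) = Mul(Rational(1, 10), b))
Function('h')(l) = Mul(Rational(1, 2), Pow(l, -1), Add(2, l)) (Function('h')(l) = Mul(Add(l, 2), Pow(Add(l, l), -1)) = Mul(Add(2, l), Pow(Mul(2, l), -1)) = Mul(Add(2, l), Mul(Rational(1, 2), Pow(l, -1))) = Mul(Rational(1, 2), Pow(l, -1), Add(2, l)))
m = 63 (m = Add(Mul(Rational(1, 2), Pow(-2, -1), Add(2, -2)), Mul(-1, -63)) = Add(Mul(Rational(1, 2), Rational(-1, 2), 0), 63) = Add(0, 63) = 63)
Add(Mul(m, 95), Function('Z')(-1)) = Add(Mul(63, 95), Mul(Rational(1, 10), -1)) = Add(5985, Rational(-1, 10)) = Rational(59849, 10)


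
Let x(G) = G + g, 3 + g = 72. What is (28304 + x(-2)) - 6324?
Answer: 22047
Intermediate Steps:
g = 69 (g = -3 + 72 = 69)
x(G) = 69 + G (x(G) = G + 69 = 69 + G)
(28304 + x(-2)) - 6324 = (28304 + (69 - 2)) - 6324 = (28304 + 67) - 6324 = 28371 - 6324 = 22047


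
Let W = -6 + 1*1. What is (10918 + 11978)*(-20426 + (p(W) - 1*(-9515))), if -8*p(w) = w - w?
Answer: -249818256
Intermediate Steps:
W = -5 (W = -6 + 1 = -5)
p(w) = 0 (p(w) = -(w - w)/8 = -1/8*0 = 0)
(10918 + 11978)*(-20426 + (p(W) - 1*(-9515))) = (10918 + 11978)*(-20426 + (0 - 1*(-9515))) = 22896*(-20426 + (0 + 9515)) = 22896*(-20426 + 9515) = 22896*(-10911) = -249818256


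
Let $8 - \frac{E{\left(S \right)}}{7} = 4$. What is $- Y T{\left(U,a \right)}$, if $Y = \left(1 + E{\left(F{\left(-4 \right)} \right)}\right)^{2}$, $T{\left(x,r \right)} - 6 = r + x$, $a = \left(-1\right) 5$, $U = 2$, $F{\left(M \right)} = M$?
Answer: $-2523$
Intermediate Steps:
$E{\left(S \right)} = 28$ ($E{\left(S \right)} = 56 - 28 = 28$)
$a = -5$
$T{\left(x,r \right)} = 6 + r + x$ ($T{\left(x,r \right)} = 6 + \left(r + x\right) = 6 + r + x$)
$Y = 841$ ($Y = \left(1 + 28\right)^{2} = 29^{2} = 841$)
$- Y T{\left(U,a \right)} = - 841 \left(6 - 5 + 2\right) = - 841 \cdot 3 = \left(-1\right) 2523 = -2523$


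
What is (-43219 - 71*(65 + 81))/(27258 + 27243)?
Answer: -53585/54501 ≈ -0.98319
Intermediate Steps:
(-43219 - 71*(65 + 81))/(27258 + 27243) = (-43219 - 71*146)/54501 = (-43219 - 10366)*(1/54501) = -53585*1/54501 = -53585/54501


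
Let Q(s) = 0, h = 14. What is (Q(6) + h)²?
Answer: 196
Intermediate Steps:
(Q(6) + h)² = (0 + 14)² = 14² = 196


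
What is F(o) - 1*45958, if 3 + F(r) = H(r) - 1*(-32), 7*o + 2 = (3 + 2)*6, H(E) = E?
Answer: -45925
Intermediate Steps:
o = 4 (o = -2/7 + ((3 + 2)*6)/7 = -2/7 + (5*6)/7 = -2/7 + (⅐)*30 = -2/7 + 30/7 = 4)
F(r) = 29 + r (F(r) = -3 + (r - 1*(-32)) = -3 + (r + 32) = -3 + (32 + r) = 29 + r)
F(o) - 1*45958 = (29 + 4) - 1*45958 = 33 - 45958 = -45925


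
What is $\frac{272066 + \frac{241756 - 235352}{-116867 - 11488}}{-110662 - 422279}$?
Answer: $- \frac{34921025026}{68405642055} \approx -0.5105$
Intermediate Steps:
$\frac{272066 + \frac{241756 - 235352}{-116867 - 11488}}{-110662 - 422279} = \frac{272066 + \frac{6404}{-128355}}{-532941} = \left(272066 + 6404 \left(- \frac{1}{128355}\right)\right) \left(- \frac{1}{532941}\right) = \left(272066 - \frac{6404}{128355}\right) \left(- \frac{1}{532941}\right) = \frac{34921025026}{128355} \left(- \frac{1}{532941}\right) = - \frac{34921025026}{68405642055}$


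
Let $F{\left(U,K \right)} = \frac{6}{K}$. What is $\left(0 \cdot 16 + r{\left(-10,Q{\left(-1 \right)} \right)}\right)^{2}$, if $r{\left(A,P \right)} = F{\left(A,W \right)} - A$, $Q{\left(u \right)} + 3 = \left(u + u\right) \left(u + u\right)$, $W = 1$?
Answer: $256$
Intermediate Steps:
$Q{\left(u \right)} = -3 + 4 u^{2}$ ($Q{\left(u \right)} = -3 + \left(u + u\right) \left(u + u\right) = -3 + 2 u 2 u = -3 + 4 u^{2}$)
$r{\left(A,P \right)} = 6 - A$ ($r{\left(A,P \right)} = \frac{6}{1} - A = 6 \cdot 1 - A = 6 - A$)
$\left(0 \cdot 16 + r{\left(-10,Q{\left(-1 \right)} \right)}\right)^{2} = \left(0 \cdot 16 + \left(6 - -10\right)\right)^{2} = \left(0 + \left(6 + 10\right)\right)^{2} = \left(0 + 16\right)^{2} = 16^{2} = 256$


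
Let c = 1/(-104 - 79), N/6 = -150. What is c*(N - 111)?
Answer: 337/61 ≈ 5.5246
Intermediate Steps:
N = -900 (N = 6*(-150) = -900)
c = -1/183 (c = 1/(-183) = -1/183 ≈ -0.0054645)
c*(N - 111) = -(-900 - 111)/183 = -1/183*(-1011) = 337/61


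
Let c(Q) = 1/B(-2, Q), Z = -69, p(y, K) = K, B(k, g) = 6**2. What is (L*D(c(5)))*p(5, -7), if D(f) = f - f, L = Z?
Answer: 0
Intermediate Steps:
B(k, g) = 36
L = -69
c(Q) = 1/36
D(f) = 0
(L*D(c(5)))*p(5, -7) = -69*0*(-7) = 0*(-7) = 0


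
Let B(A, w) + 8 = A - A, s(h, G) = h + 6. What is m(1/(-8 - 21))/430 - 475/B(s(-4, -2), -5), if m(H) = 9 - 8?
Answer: 102129/1720 ≈ 59.377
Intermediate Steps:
s(h, G) = 6 + h
B(A, w) = -8 (B(A, w) = -8 + (A - A) = -8 + 0 = -8)
m(H) = 1
m(1/(-8 - 21))/430 - 475/B(s(-4, -2), -5) = 1/430 - 475/(-8) = 1*(1/430) - 475*(-⅛) = 1/430 + 475/8 = 102129/1720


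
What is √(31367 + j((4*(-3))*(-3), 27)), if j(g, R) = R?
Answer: √31394 ≈ 177.18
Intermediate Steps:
√(31367 + j((4*(-3))*(-3), 27)) = √(31367 + 27) = √31394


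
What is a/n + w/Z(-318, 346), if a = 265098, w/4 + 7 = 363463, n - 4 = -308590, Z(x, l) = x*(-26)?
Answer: 6200526425/35435959 ≈ 174.98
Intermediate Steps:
Z(x, l) = -26*x
n = -308586 (n = 4 - 308590 = -308586)
w = 1453824 (w = -28 + 4*363463 = -28 + 1453852 = 1453824)
a/n + w/Z(-318, 346) = 265098/(-308586) + 1453824/((-26*(-318))) = 265098*(-1/308586) + 1453824/8268 = -44183/51431 + 1453824*(1/8268) = -44183/51431 + 121152/689 = 6200526425/35435959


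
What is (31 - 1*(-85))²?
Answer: 13456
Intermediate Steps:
(31 - 1*(-85))² = (31 + 85)² = 116² = 13456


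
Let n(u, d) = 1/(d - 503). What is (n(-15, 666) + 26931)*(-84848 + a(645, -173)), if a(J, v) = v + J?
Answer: -370389883504/163 ≈ -2.2723e+9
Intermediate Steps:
a(J, v) = J + v
n(u, d) = 1/(-503 + d)
(n(-15, 666) + 26931)*(-84848 + a(645, -173)) = (1/(-503 + 666) + 26931)*(-84848 + (645 - 173)) = (1/163 + 26931)*(-84848 + 472) = (1/163 + 26931)*(-84376) = (4389754/163)*(-84376) = -370389883504/163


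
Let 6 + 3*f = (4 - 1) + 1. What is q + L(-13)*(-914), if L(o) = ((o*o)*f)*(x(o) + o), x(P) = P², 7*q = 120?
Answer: 112451368/7 ≈ 1.6064e+7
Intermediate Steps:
q = 120/7 (q = (⅐)*120 = 120/7 ≈ 17.143)
f = -⅔ (f = -2 + ((4 - 1) + 1)/3 = -2 + (3 + 1)/3 = -2 + (⅓)*4 = -2 + 4/3 = -⅔ ≈ -0.66667)
L(o) = -2*o²*(o + o²)/3 (L(o) = ((o*o)*(-⅔))*(o² + o) = (o²*(-⅔))*(o + o²) = (-2*o²/3)*(o + o²) = -2*o²*(o + o²)/3)
q + L(-13)*(-914) = 120/7 + ((⅔)*(-13)³*(-1 - 1*(-13)))*(-914) = 120/7 + ((⅔)*(-2197)*(-1 + 13))*(-914) = 120/7 + ((⅔)*(-2197)*12)*(-914) = 120/7 - 17576*(-914) = 120/7 + 16064464 = 112451368/7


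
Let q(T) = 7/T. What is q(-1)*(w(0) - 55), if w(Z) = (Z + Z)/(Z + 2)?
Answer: 385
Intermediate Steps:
w(Z) = 2*Z/(2 + Z) (w(Z) = (2*Z)/(2 + Z) = 2*Z/(2 + Z))
q(-1)*(w(0) - 55) = (7/(-1))*(2*0/(2 + 0) - 55) = (7*(-1))*(2*0/2 - 55) = -7*(2*0*(1/2) - 55) = -7*(0 - 55) = -7*(-55) = 385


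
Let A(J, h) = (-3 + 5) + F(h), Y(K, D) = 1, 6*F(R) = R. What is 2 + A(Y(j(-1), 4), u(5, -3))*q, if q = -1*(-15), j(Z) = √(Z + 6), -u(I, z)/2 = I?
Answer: 7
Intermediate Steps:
u(I, z) = -2*I
j(Z) = √(6 + Z)
F(R) = R/6
q = 15
A(J, h) = 2 + h/6 (A(J, h) = (-3 + 5) + h/6 = 2 + h/6)
2 + A(Y(j(-1), 4), u(5, -3))*q = 2 + (2 + (-2*5)/6)*15 = 2 + (2 + (⅙)*(-10))*15 = 2 + (2 - 5/3)*15 = 2 + (⅓)*15 = 2 + 5 = 7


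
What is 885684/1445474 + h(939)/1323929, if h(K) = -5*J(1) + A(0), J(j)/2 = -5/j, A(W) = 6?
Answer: 586331839490/956852473673 ≈ 0.61277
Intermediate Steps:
J(j) = -10/j (J(j) = 2*(-5/j) = -10/j)
h(K) = 56 (h(K) = -(-50)/1 + 6 = -(-50) + 6 = -5*(-10) + 6 = 50 + 6 = 56)
885684/1445474 + h(939)/1323929 = 885684/1445474 + 56/1323929 = 885684*(1/1445474) + 56*(1/1323929) = 442842/722737 + 56/1323929 = 586331839490/956852473673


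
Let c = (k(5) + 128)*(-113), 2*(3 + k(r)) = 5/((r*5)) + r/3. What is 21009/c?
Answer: -315135/213457 ≈ -1.4763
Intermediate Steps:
k(r) = -3 + 1/(2*r) + r/6 (k(r) = -3 + (5/((r*5)) + r/3)/2 = -3 + (5/((5*r)) + r*(⅓))/2 = -3 + (5*(1/(5*r)) + r/3)/2 = -3 + (1/r + r/3)/2 = -3 + (1/(2*r) + r/6) = -3 + 1/(2*r) + r/6)
c = -213457/15 (c = ((⅙)*(3 + 5*(-18 + 5))/5 + 128)*(-113) = ((⅙)*(⅕)*(3 + 5*(-13)) + 128)*(-113) = ((⅙)*(⅕)*(3 - 65) + 128)*(-113) = ((⅙)*(⅕)*(-62) + 128)*(-113) = (-31/15 + 128)*(-113) = (1889/15)*(-113) = -213457/15 ≈ -14230.)
21009/c = 21009/(-213457/15) = 21009*(-15/213457) = -315135/213457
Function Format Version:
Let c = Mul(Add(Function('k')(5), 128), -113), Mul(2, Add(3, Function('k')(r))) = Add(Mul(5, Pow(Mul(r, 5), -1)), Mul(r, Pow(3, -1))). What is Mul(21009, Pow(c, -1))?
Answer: Rational(-315135, 213457) ≈ -1.4763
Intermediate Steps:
Function('k')(r) = Add(-3, Mul(Rational(1, 2), Pow(r, -1)), Mul(Rational(1, 6), r)) (Function('k')(r) = Add(-3, Mul(Rational(1, 2), Add(Mul(5, Pow(Mul(r, 5), -1)), Mul(r, Pow(3, -1))))) = Add(-3, Mul(Rational(1, 2), Add(Mul(5, Pow(Mul(5, r), -1)), Mul(r, Rational(1, 3))))) = Add(-3, Mul(Rational(1, 2), Add(Mul(5, Mul(Rational(1, 5), Pow(r, -1))), Mul(Rational(1, 3), r)))) = Add(-3, Mul(Rational(1, 2), Add(Pow(r, -1), Mul(Rational(1, 3), r)))) = Add(-3, Add(Mul(Rational(1, 2), Pow(r, -1)), Mul(Rational(1, 6), r))) = Add(-3, Mul(Rational(1, 2), Pow(r, -1)), Mul(Rational(1, 6), r)))
c = Rational(-213457, 15) (c = Mul(Add(Mul(Rational(1, 6), Pow(5, -1), Add(3, Mul(5, Add(-18, 5)))), 128), -113) = Mul(Add(Mul(Rational(1, 6), Rational(1, 5), Add(3, Mul(5, -13))), 128), -113) = Mul(Add(Mul(Rational(1, 6), Rational(1, 5), Add(3, -65)), 128), -113) = Mul(Add(Mul(Rational(1, 6), Rational(1, 5), -62), 128), -113) = Mul(Add(Rational(-31, 15), 128), -113) = Mul(Rational(1889, 15), -113) = Rational(-213457, 15) ≈ -14230.)
Mul(21009, Pow(c, -1)) = Mul(21009, Pow(Rational(-213457, 15), -1)) = Mul(21009, Rational(-15, 213457)) = Rational(-315135, 213457)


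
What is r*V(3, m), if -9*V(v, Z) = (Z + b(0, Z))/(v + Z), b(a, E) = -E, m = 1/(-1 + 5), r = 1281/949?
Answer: 0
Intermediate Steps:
r = 1281/949 (r = 1281*(1/949) = 1281/949 ≈ 1.3498)
m = ¼ (m = 1/4 = ¼ ≈ 0.25000)
V(v, Z) = 0 (V(v, Z) = -(Z - Z)/(9*(v + Z)) = -0/(Z + v) = -⅑*0 = 0)
r*V(3, m) = (1281/949)*0 = 0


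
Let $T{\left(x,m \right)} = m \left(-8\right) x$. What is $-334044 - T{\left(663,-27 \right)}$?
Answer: $-477252$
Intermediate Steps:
$T{\left(x,m \right)} = - 8 m x$
$-334044 - T{\left(663,-27 \right)} = -334044 - \left(-8\right) \left(-27\right) 663 = -334044 - 143208 = -477252$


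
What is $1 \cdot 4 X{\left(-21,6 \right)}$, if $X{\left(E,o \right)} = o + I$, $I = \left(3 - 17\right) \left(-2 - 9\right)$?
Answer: $640$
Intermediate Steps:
$I = 154$ ($I = \left(-14\right) \left(-11\right) = 154$)
$X{\left(E,o \right)} = 154 + o$ ($X{\left(E,o \right)} = o + 154 = 154 + o$)
$1 \cdot 4 X{\left(-21,6 \right)} = 1 \cdot 4 \left(154 + 6\right) = 4 \cdot 160 = 640$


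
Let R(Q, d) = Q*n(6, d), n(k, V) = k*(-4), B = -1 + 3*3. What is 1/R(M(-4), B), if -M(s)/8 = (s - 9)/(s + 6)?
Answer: -1/1248 ≈ -0.00080128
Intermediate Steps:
B = 8 (B = -1 + 9 = 8)
n(k, V) = -4*k
M(s) = -8*(-9 + s)/(6 + s) (M(s) = -8*(s - 9)/(s + 6) = -8*(-9 + s)/(6 + s))
R(Q, d) = -24*Q (R(Q, d) = Q*(-4*6) = Q*(-24) = -24*Q)
1/R(M(-4), B) = 1/(-192*(9 - 1*(-4))/(6 - 4)) = 1/(-192*(9 + 4)/2) = 1/(-192*13/2) = 1/(-24*52) = 1/(-1248) = -1/1248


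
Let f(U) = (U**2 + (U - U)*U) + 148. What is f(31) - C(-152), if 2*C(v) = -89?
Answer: 2307/2 ≈ 1153.5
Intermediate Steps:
f(U) = 148 + U**2 (f(U) = (U**2 + 0*U) + 148 = (U**2 + 0) + 148 = U**2 + 148 = 148 + U**2)
C(v) = -89/2 (C(v) = (1/2)*(-89) = -89/2)
f(31) - C(-152) = (148 + 31**2) - 1*(-89/2) = (148 + 961) + 89/2 = 1109 + 89/2 = 2307/2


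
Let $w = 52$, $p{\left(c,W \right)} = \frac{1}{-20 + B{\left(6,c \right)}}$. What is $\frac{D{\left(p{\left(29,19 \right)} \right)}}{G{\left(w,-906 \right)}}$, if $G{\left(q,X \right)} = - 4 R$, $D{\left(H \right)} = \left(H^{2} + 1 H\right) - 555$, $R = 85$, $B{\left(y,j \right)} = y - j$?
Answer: $\frac{1026237}{628660} \approx 1.6324$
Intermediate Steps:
$p{\left(c,W \right)} = \frac{1}{-14 - c}$ ($p{\left(c,W \right)} = \frac{1}{-20 - \left(-6 + c\right)} = \frac{1}{-14 - c}$)
$D{\left(H \right)} = -555 + H + H^{2}$ ($D{\left(H \right)} = \left(H^{2} + H\right) - 555 = \left(H + H^{2}\right) - 555 = -555 + H + H^{2}$)
$G{\left(q,X \right)} = -340$ ($G{\left(q,X \right)} = \left(-4\right) 85 = -340$)
$\frac{D{\left(p{\left(29,19 \right)} \right)}}{G{\left(w,-906 \right)}} = \frac{-555 - \frac{1}{14 + 29} + \left(- \frac{1}{14 + 29}\right)^{2}}{-340} = \left(-555 - \frac{1}{43} + \left(- \frac{1}{43}\right)^{2}\right) \left(- \frac{1}{340}\right) = \left(-555 - \frac{1}{43} + \frac{1}{1849}\right) \left(- \frac{1}{340}\right) = \left(- \frac{1026237}{1849}\right) \left(- \frac{1}{340}\right) = \frac{1026237}{628660}$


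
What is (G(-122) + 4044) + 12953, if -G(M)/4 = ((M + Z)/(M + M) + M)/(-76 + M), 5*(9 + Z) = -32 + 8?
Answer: 342100223/20130 ≈ 16995.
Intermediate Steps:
Z = -69/5 (Z = -9 + (-32 + 8)/5 = -9 + (⅕)*(-24) = -9 - 24/5 = -69/5 ≈ -13.800)
G(M) = -4*(M + (-69/5 + M)/(2*M))/(-76 + M) (G(M) = -4*((M - 69/5)/(M + M) + M)/(-76 + M) = -4*((-69/5 + M)/((2*M)) + M)/(-76 + M) = -4*((-69/5 + M)*(1/(2*M)) + M)/(-76 + M) = -4*((-69/5 + M)/(2*M) + M)/(-76 + M) = -4*(M + (-69/5 + M)/(2*M))/(-76 + M))
(G(-122) + 4044) + 12953 = ((⅖)*(69 - 10*(-122)² - 5*(-122))/(-122*(-76 - 122)) + 4044) + 12953 = ((⅖)*(-1/122)*(69 - 10*14884 + 610)/(-198) + 4044) + 12953 = ((⅖)*(-1/122)*(-1/198)*(69 - 148840 + 610) + 4044) + 12953 = ((⅖)*(-1/122)*(-1/198)*(-148161) + 4044) + 12953 = (-49387/20130 + 4044) + 12953 = 81356333/20130 + 12953 = 342100223/20130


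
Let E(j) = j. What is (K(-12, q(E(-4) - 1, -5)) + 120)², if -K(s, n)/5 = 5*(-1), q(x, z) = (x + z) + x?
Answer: 21025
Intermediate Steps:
q(x, z) = z + 2*x
K(s, n) = 25 (K(s, n) = -25*(-1) = -5*(-5) = 25)
(K(-12, q(E(-4) - 1, -5)) + 120)² = (25 + 120)² = 145² = 21025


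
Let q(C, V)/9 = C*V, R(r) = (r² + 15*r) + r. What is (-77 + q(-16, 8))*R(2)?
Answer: -44244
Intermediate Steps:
R(r) = r² + 16*r
q(C, V) = 9*C*V (q(C, V) = 9*(C*V) = 9*C*V)
(-77 + q(-16, 8))*R(2) = (-77 + 9*(-16)*8)*(2*(16 + 2)) = (-77 - 1152)*(2*18) = -1229*36 = -44244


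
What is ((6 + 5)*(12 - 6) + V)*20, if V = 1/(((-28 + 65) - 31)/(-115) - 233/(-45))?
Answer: 1404660/1061 ≈ 1323.9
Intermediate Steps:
V = 207/1061 (V = 1/((37 - 31)*(-1/115) - 233*(-1/45)) = 1/(6*(-1/115) + 233/45) = 1/(-6/115 + 233/45) = 1/(1061/207) = 207/1061 ≈ 0.19510)
((6 + 5)*(12 - 6) + V)*20 = ((6 + 5)*(12 - 6) + 207/1061)*20 = (11*6 + 207/1061)*20 = (66 + 207/1061)*20 = (70233/1061)*20 = 1404660/1061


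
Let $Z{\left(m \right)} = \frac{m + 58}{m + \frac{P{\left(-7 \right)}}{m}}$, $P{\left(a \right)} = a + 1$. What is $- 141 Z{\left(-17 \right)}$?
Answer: $\frac{98277}{283} \approx 347.27$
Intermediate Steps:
$P{\left(a \right)} = 1 + a$
$Z{\left(m \right)} = \frac{58 + m}{m - \frac{6}{m}}$ ($Z{\left(m \right)} = \frac{m + 58}{m + \frac{1 - 7}{m}} = \frac{58 + m}{m - \frac{6}{m}}$)
$- 141 Z{\left(-17 \right)} = - 141 \left(- \frac{17 \left(58 - 17\right)}{-6 + \left(-17\right)^{2}}\right) = - 141 \left(\left(-17\right) \frac{1}{-6 + 289} \cdot 41\right) = - 141 \left(\left(-17\right) \frac{1}{283} \cdot 41\right) = \left(-141\right) \left(- \frac{697}{283}\right) = \frac{98277}{283}$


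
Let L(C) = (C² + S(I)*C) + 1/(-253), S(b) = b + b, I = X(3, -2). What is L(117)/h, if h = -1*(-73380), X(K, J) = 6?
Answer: 954632/4641285 ≈ 0.20568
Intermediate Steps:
h = 73380
I = 6
S(b) = 2*b
L(C) = -1/253 + C² + 12*C (L(C) = (C² + (2*6)*C) + 1/(-253) = (C² + 12*C) - 1/253 = -1/253 + C² + 12*C)
L(117)/h = (-1/253 + 117² + 12*117)/73380 = (-1/253 + 13689 + 1404)*(1/73380) = (3818528/253)*(1/73380) = 954632/4641285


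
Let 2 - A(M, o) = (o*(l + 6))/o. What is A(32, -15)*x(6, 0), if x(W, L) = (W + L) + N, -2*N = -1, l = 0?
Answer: -26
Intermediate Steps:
N = 1/2 (N = -1/2*(-1) = 1/2 ≈ 0.50000)
x(W, L) = 1/2 + L + W (x(W, L) = (W + L) + 1/2 = (L + W) + 1/2 = 1/2 + L + W)
A(M, o) = -4 (A(M, o) = 2 - o*(0 + 6)/o = 2 - o*6/o = 2 - 6*o/o = 2 - 1*6 = 2 - 6 = -4)
A(32, -15)*x(6, 0) = -4*(1/2 + 0 + 6) = -4*13/2 = -26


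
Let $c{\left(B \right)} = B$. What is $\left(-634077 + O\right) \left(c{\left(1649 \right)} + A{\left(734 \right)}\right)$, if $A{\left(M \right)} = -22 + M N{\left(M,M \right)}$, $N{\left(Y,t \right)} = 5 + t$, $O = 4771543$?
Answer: $2251000789698$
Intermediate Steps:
$A{\left(M \right)} = -22 + M \left(5 + M\right)$
$\left(-634077 + O\right) \left(c{\left(1649 \right)} + A{\left(734 \right)}\right) = \left(-634077 + 4771543\right) \left(1649 - \left(22 - 734 \left(5 + 734\right)\right)\right) = 4137466 \left(1649 + \left(-22 + 734 \cdot 739\right)\right) = 4137466 \left(1649 + \left(-22 + 542426\right)\right) = 4137466 \left(1649 + 542404\right) = 4137466 \cdot 544053 = 2251000789698$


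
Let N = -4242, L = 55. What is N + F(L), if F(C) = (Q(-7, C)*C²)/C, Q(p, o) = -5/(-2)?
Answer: -8209/2 ≈ -4104.5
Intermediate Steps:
Q(p, o) = 5/2 (Q(p, o) = -5*(-½) = 5/2)
F(C) = 5*C/2 (F(C) = (5*C²/2)/C = 5*C/2)
N + F(L) = -4242 + (5/2)*55 = -4242 + 275/2 = -8209/2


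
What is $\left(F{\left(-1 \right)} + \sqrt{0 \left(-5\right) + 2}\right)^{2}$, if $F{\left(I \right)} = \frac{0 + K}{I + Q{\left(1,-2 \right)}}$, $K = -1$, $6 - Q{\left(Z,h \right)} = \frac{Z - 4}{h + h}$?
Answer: $\frac{594}{289} - \frac{8 \sqrt{2}}{17} \approx 1.3899$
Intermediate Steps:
$Q{\left(Z,h \right)} = 6 - \frac{-4 + Z}{2 h}$ ($Q{\left(Z,h \right)} = 6 - \frac{Z - 4}{h + h} = 6 - \frac{-4 + Z}{2 h}$)
$F{\left(I \right)} = - \frac{1}{\frac{21}{4} + I}$ ($F{\left(I \right)} = \frac{0 - 1}{I + \frac{4 - 1 + 12 \left(-2\right)}{2 \left(-2\right)}} = - \frac{1}{I + \frac{1}{2} \left(- \frac{1}{2}\right) \left(4 - 1 - 24\right)} = - \frac{1}{I + \frac{1}{2} \left(- \frac{1}{2}\right) \left(-21\right)} = - \frac{1}{I + \frac{21}{4}} = - \frac{1}{\frac{21}{4} + I}$)
$\left(F{\left(-1 \right)} + \sqrt{0 \left(-5\right) + 2}\right)^{2} = \left(- \frac{4}{21 + 4 \left(-1\right)} + \sqrt{0 \left(-5\right) + 2}\right)^{2} = \left(- \frac{4}{21 - 4} + \sqrt{0 + 2}\right)^{2} = \left(- \frac{4}{17} + \sqrt{2}\right)^{2}$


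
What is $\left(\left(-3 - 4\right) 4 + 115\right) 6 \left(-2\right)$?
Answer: $-1044$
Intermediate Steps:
$\left(\left(-3 - 4\right) 4 + 115\right) 6 \left(-2\right) = \left(\left(-7\right) 4 + 115\right) \left(-12\right) = \left(-28 + 115\right) \left(-12\right) = 87 \left(-12\right) = -1044$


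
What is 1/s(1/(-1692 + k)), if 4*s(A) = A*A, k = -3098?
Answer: 91776400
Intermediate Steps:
s(A) = A²/4 (s(A) = (A*A)/4 = A²/4)
1/s(1/(-1692 + k)) = 1/((1/(-1692 - 3098))²/4) = 1/((1/(-4790))²/4) = 1/((-1/4790)²/4) = 1/((¼)*(1/22944100)) = 1/(1/91776400) = 91776400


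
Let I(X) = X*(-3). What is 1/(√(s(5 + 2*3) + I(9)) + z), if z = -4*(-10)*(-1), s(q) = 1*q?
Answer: -5/202 - I/404 ≈ -0.024752 - 0.0024752*I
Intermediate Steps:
s(q) = q
I(X) = -3*X
z = -40 (z = 40*(-1) = -40)
1/(√(s(5 + 2*3) + I(9)) + z) = 1/(√((5 + 2*3) - 3*9) - 40) = 1/(√((5 + 6) - 27) - 40) = 1/(√(11 - 27) - 40) = 1/(√(-16) - 40) = 1/(4*I - 40) = 1/(-40 + 4*I) = (-40 - 4*I)/1616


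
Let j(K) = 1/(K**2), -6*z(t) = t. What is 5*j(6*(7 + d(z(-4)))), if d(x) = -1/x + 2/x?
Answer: 5/2601 ≈ 0.0019223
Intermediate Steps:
z(t) = -t/6
d(x) = 1/x
j(K) = K**(-2)
5*j(6*(7 + d(z(-4)))) = 5/(6*(7 + 1/(-1/6*(-4))))**2 = 5/(6*(7 + 1/(2/3)))**2 = 5/(6*(7 + 3/2))**2 = 5/(6*(17/2))**2 = 5/51**2 = 5*(1/2601) = 5/2601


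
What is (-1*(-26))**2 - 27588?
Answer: -26912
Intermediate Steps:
(-1*(-26))**2 - 27588 = 26**2 - 27588 = 676 - 27588 = -26912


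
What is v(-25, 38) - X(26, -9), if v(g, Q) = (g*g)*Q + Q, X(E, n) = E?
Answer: 23762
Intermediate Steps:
v(g, Q) = Q + Q*g² (v(g, Q) = g²*Q + Q = Q*g² + Q = Q + Q*g²)
v(-25, 38) - X(26, -9) = 38*(1 + (-25)²) - 1*26 = 38*(1 + 625) - 26 = 38*626 - 26 = 23788 - 26 = 23762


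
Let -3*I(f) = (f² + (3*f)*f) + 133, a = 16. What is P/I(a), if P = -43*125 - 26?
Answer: 16203/1157 ≈ 14.004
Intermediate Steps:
P = -5401 (P = -5375 - 26 = -5401)
I(f) = -133/3 - 4*f²/3 (I(f) = -((f² + (3*f)*f) + 133)/3 = -((f² + 3*f²) + 133)/3 = -(4*f² + 133)/3 = -(133 + 4*f²)/3 = -133/3 - 4*f²/3)
P/I(a) = -5401/(-133/3 - 4/3*16²) = -5401/(-133/3 - 4/3*256) = -5401/(-133/3 - 1024/3) = -5401/(-1157/3) = -5401*(-3/1157) = 16203/1157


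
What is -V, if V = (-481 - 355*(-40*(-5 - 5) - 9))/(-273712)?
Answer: -69643/136856 ≈ -0.50888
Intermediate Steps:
V = 69643/136856 (V = (-481 - 355*(-40*(-10) - 9))*(-1/273712) = (-481 - 355*(-10*(-40) - 9))*(-1/273712) = (-481 - 355*(400 - 9))*(-1/273712) = (-481 - 355*391)*(-1/273712) = (-481 - 138805)*(-1/273712) = -139286*(-1/273712) = 69643/136856 ≈ 0.50888)
-V = -1*69643/136856 = -69643/136856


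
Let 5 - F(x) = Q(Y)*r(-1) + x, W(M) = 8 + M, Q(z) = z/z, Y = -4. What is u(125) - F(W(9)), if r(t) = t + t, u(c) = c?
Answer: 135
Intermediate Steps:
Q(z) = 1
r(t) = 2*t
F(x) = 7 - x (F(x) = 5 - (1*(2*(-1)) + x) = 5 - (1*(-2) + x) = 5 - (-2 + x) = 5 + (2 - x) = 7 - x)
u(125) - F(W(9)) = 125 - (7 - (8 + 9)) = 125 - (7 - 1*17) = 125 - (7 - 17) = 125 - 1*(-10) = 125 + 10 = 135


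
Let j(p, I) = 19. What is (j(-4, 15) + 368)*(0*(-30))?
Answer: 0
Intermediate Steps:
(j(-4, 15) + 368)*(0*(-30)) = (19 + 368)*(0*(-30)) = 387*0 = 0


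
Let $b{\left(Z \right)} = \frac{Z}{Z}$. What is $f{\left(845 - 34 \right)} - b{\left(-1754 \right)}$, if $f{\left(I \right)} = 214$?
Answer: $213$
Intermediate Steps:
$b{\left(Z \right)} = 1$
$f{\left(845 - 34 \right)} - b{\left(-1754 \right)} = 214 - 1 = 213$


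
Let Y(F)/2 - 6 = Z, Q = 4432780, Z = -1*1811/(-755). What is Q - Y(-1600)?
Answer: 3346736218/755 ≈ 4.4328e+6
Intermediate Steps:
Z = 1811/755 (Z = -1811*(-1/755) = 1811/755 ≈ 2.3987)
Y(F) = 12682/755 (Y(F) = 12 + 2*(1811/755) = 12 + 3622/755 = 12682/755)
Q - Y(-1600) = 4432780 - 1*12682/755 = 4432780 - 12682/755 = 3346736218/755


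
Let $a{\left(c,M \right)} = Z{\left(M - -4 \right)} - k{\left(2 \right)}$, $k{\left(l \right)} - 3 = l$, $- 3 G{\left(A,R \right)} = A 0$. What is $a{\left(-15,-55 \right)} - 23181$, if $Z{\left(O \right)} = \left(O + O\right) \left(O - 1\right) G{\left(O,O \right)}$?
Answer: $-23186$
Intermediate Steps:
$G{\left(A,R \right)} = 0$ ($G{\left(A,R \right)} = - \frac{A 0}{3} = \left(- \frac{1}{3}\right) 0 = 0$)
$k{\left(l \right)} = 3 + l$
$Z{\left(O \right)} = 0$ ($Z{\left(O \right)} = \left(O + O\right) \left(O - 1\right) 0 = 2 O \left(-1 + O\right) 0 = 0$)
$a{\left(c,M \right)} = -5$ ($a{\left(c,M \right)} = 0 - \left(3 + 2\right) = 0 - 5 = -5$)
$a{\left(-15,-55 \right)} - 23181 = -5 - 23181 = -23186$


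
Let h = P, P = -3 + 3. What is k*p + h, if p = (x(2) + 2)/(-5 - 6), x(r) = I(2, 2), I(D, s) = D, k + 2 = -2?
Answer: 16/11 ≈ 1.4545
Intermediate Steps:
k = -4 (k = -2 - 2 = -4)
x(r) = 2
P = 0
h = 0
p = -4/11 (p = (2 + 2)/(-5 - 6) = 4/(-11) = 4*(-1/11) = -4/11 ≈ -0.36364)
k*p + h = -4*(-4/11) + 0 = 16/11 + 0 = 16/11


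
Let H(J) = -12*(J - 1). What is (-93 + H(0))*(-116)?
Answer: 9396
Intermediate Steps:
H(J) = 12 - 12*J (H(J) = -12*(-1 + J) = 12 - 12*J)
(-93 + H(0))*(-116) = (-93 + (12 - 12*0))*(-116) = (-93 + (12 + 0))*(-116) = (-93 + 12)*(-116) = -81*(-116) = 9396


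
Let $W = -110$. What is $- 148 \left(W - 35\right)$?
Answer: $21460$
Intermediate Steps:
$- 148 \left(W - 35\right) = - 148 \left(-110 - 35\right) = \left(-148\right) \left(-145\right) = 21460$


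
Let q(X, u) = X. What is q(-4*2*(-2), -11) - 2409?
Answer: -2393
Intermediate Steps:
q(-4*2*(-2), -11) - 2409 = -4*2*(-2) - 2409 = -8*(-2) - 2409 = 16 - 2409 = -2393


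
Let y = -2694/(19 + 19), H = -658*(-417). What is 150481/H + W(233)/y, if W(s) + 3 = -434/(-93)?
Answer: 194009017/369597942 ≈ 0.52492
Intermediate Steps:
W(s) = 5/3 (W(s) = -3 - 434/(-93) = -3 - 434*(-1/93) = -3 + 14/3 = 5/3)
H = 274386
y = -1347/19 (y = -2694/38 = -2694*1/38 = -1347/19 ≈ -70.895)
150481/H + W(233)/y = 150481/274386 + 5/(3*(-1347/19)) = 150481*(1/274386) + (5/3)*(-19/1347) = 150481/274386 - 95/4041 = 194009017/369597942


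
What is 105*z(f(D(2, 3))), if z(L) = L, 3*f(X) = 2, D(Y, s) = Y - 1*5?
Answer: 70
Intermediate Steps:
D(Y, s) = -5 + Y (D(Y, s) = Y - 5 = -5 + Y)
f(X) = ⅔ (f(X) = (⅓)*2 = ⅔)
105*z(f(D(2, 3))) = 105*(⅔) = 70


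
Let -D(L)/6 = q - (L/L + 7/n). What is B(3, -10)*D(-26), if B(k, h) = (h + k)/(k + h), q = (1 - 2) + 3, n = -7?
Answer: -12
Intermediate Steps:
q = 2 (q = -1 + 3 = 2)
D(L) = -12 (D(L) = -6*(2 - (L/L + 7/(-7))) = -6*(2 - (1 + 7*(-⅐))) = -6*(2 - (1 - 1)) = -6*(2 - 1*0) = -6*(2 + 0) = -6*2 = -12)
B(k, h) = 1 (B(k, h) = (h + k)/(h + k) = 1)
B(3, -10)*D(-26) = 1*(-12) = -12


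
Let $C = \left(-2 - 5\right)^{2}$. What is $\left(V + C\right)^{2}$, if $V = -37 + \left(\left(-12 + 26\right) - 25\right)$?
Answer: $1$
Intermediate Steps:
$C = 49$ ($C = \left(-7\right)^{2} = 49$)
$V = -48$ ($V = -37 + \left(14 - 25\right) = -37 - 11 = -48$)
$\left(V + C\right)^{2} = \left(-48 + 49\right)^{2} = 1^{2} = 1$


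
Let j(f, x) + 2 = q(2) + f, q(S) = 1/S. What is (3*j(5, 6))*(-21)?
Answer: -441/2 ≈ -220.50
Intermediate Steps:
j(f, x) = -3/2 + f (j(f, x) = -2 + (1/2 + f) = -3/2 + f)
(3*j(5, 6))*(-21) = (3*(-3/2 + 5))*(-21) = (3*(7/2))*(-21) = (21/2)*(-21) = -441/2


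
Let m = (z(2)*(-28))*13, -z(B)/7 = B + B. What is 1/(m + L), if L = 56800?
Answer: 1/66992 ≈ 1.4927e-5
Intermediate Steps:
z(B) = -14*B (z(B) = -7*(B + B) = -14*B)
m = 10192 (m = (-14*2*(-28))*13 = -28*(-28)*13 = 784*13 = 10192)
1/(m + L) = 1/(10192 + 56800) = 1/66992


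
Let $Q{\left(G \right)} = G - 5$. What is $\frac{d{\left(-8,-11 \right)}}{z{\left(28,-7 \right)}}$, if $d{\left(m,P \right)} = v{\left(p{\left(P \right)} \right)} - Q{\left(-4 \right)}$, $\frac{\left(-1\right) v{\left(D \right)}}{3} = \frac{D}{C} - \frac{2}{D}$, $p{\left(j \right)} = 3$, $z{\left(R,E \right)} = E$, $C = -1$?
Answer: $- \frac{20}{7} \approx -2.8571$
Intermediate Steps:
$Q{\left(G \right)} = -5 + G$
$v{\left(D \right)} = 3 D + \frac{6}{D}$ ($v{\left(D \right)} = - 3 \left(\frac{D}{-1} - \frac{2}{D}\right) = - 3 \left(D \left(-1\right) - \frac{2}{D}\right) = - 3 \left(- D - \frac{2}{D}\right) = 3 D + \frac{6}{D}$)
$d{\left(m,P \right)} = 20$ ($d{\left(m,P \right)} = \left(3 \cdot 3 + \frac{6}{3}\right) - \left(-5 - 4\right) = \left(9 + 6 \cdot \frac{1}{3}\right) - -9 = \left(9 + 2\right) + 9 = 11 + 9 = 20$)
$\frac{d{\left(-8,-11 \right)}}{z{\left(28,-7 \right)}} = \frac{20}{-7} = 20 \left(- \frac{1}{7}\right) = - \frac{20}{7}$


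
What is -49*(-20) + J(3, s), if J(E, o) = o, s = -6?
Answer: 974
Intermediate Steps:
-49*(-20) + J(3, s) = -49*(-20) - 6 = 980 - 6 = 974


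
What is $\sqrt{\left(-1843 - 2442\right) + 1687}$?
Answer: $i \sqrt{2598} \approx 50.971 i$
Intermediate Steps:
$\sqrt{\left(-1843 - 2442\right) + 1687} = \sqrt{-4285 + 1687} = \sqrt{-2598} = i \sqrt{2598}$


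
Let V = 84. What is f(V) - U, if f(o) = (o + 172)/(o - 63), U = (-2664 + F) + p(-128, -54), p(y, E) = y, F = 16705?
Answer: -291917/21 ≈ -13901.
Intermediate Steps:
U = 13913 (U = (-2664 + 16705) - 128 = 14041 - 128 = 13913)
f(o) = (172 + o)/(-63 + o)
f(V) - U = (172 + 84)/(-63 + 84) - 1*13913 = 256/21 - 13913 = -291917/21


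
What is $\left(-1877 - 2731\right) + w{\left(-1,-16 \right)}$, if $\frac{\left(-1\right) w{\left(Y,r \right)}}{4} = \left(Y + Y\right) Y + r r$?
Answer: $-5640$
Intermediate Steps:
$w{\left(Y,r \right)} = - 8 Y^{2} - 4 r^{2}$ ($w{\left(Y,r \right)} = - 4 \left(\left(Y + Y\right) Y + r r\right) = - 4 \left(2 Y Y + r^{2}\right) = - 4 \left(2 Y^{2} + r^{2}\right) = - 4 \left(r^{2} + 2 Y^{2}\right) = - 8 Y^{2} - 4 r^{2}$)
$\left(-1877 - 2731\right) + w{\left(-1,-16 \right)} = \left(-1877 - 2731\right) - \left(8 + 1024\right) = -4608 - 1032 = -5640$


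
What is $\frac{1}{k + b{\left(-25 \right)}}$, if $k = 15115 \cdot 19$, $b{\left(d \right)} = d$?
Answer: $\frac{1}{287160} \approx 3.4824 \cdot 10^{-6}$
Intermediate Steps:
$k = 287185$
$\frac{1}{k + b{\left(-25 \right)}} = \frac{1}{287185 - 25} = \frac{1}{287160}$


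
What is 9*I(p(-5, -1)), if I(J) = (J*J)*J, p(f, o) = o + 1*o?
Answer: -72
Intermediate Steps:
p(f, o) = 2*o (p(f, o) = o + o = 2*o)
I(J) = J³ (I(J) = J²*J = J³)
9*I(p(-5, -1)) = 9*(2*(-1))³ = 9*(-2)³ = 9*(-8) = -72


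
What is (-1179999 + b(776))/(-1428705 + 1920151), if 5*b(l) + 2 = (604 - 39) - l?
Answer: -2950104/1228615 ≈ -2.4012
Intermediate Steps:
b(l) = 563/5 - l/5 (b(l) = -⅖ + ((604 - 39) - l)/5 = -⅖ + (565 - l)/5 = -⅖ + (113 - l/5) = 563/5 - l/5)
(-1179999 + b(776))/(-1428705 + 1920151) = (-1179999 + (563/5 - ⅕*776))/(-1428705 + 1920151) = (-1179999 + (563/5 - 776/5))/491446 = (-1179999 - 213/5)*(1/491446) = -5900208/5*1/491446 = -2950104/1228615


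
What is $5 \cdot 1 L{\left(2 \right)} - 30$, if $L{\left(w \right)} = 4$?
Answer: $-10$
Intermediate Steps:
$5 \cdot 1 L{\left(2 \right)} - 30 = 5 \cdot 1 \cdot 4 - 30 = 5 \cdot 4 - 30 = 20 - 30 = -10$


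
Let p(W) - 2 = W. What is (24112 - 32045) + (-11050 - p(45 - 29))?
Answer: -19001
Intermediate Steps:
p(W) = 2 + W
(24112 - 32045) + (-11050 - p(45 - 29)) = (24112 - 32045) + (-11050 - (2 + (45 - 29))) = -7933 + (-11050 - (2 + 16)) = -7933 + (-11050 - 1*18) = -7933 + (-11050 - 18) = -7933 - 11068 = -19001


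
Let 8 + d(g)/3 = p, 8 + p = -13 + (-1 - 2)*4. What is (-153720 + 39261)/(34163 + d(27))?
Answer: -114459/34040 ≈ -3.3625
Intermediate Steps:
p = -33 (p = -8 + (-13 + (-1 - 2)*4) = -8 + (-13 - 3*4) = -8 + (-13 - 12) = -8 - 25 = -33)
d(g) = -123 (d(g) = -24 + 3*(-33) = -24 - 99 = -123)
(-153720 + 39261)/(34163 + d(27)) = (-153720 + 39261)/(34163 - 123) = -114459/34040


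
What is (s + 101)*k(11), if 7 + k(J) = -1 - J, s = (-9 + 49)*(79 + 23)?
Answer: -79439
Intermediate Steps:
s = 4080 (s = 40*102 = 4080)
k(J) = -8 - J (k(J) = -7 + (-1 - J) = -8 - J)
(s + 101)*k(11) = (4080 + 101)*(-8 - 1*11) = 4181*(-8 - 11) = 4181*(-19) = -79439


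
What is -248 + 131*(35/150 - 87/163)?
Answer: -1405159/4890 ≈ -287.35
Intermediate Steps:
-248 + 131*(35/150 - 87/163) = -248 + 131*(35*(1/150) - 87*1/163) = -248 + 131*(7/30 - 87/163) = -248 + 131*(-1469/4890) = -248 - 192439/4890 = -1405159/4890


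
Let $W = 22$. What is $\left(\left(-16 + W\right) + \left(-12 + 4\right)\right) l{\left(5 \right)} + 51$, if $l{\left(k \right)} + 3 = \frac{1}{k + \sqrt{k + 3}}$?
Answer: $\frac{959}{17} + \frac{4 \sqrt{2}}{17} \approx 56.745$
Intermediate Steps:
$l{\left(k \right)} = -3 + \frac{1}{k + \sqrt{3 + k}}$ ($l{\left(k \right)} = -3 + \frac{1}{k + \sqrt{k + 3}} = -3 + \frac{1}{k + \sqrt{3 + k}}$)
$\left(\left(-16 + W\right) + \left(-12 + 4\right)\right) l{\left(5 \right)} + 51 = \left(\left(-16 + 22\right) + \left(-12 + 4\right)\right) \frac{1 - 15 - 3 \sqrt{3 + 5}}{5 + \sqrt{3 + 5}} + 51 = \left(6 - 8\right) \frac{1 - 15 - 3 \sqrt{8}}{5 + \sqrt{8}} + 51 = - 2 \frac{1 - 15 - 3 \cdot 2 \sqrt{2}}{5 + 2 \sqrt{2}} + 51 = - 2 \frac{1 - 15 - 6 \sqrt{2}}{5 + 2 \sqrt{2}} + 51 = - 2 \frac{-14 - 6 \sqrt{2}}{5 + 2 \sqrt{2}} + 51 = - \frac{2 \left(-14 - 6 \sqrt{2}\right)}{5 + 2 \sqrt{2}} + 51 = 51 - \frac{2 \left(-14 - 6 \sqrt{2}\right)}{5 + 2 \sqrt{2}}$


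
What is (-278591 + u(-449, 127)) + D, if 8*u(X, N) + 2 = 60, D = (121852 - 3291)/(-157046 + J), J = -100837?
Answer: -287368527049/1031532 ≈ -2.7858e+5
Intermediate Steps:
D = -118561/257883 (D = (121852 - 3291)/(-157046 - 100837) = 118561/(-257883) = 118561*(-1/257883) = -118561/257883 ≈ -0.45975)
u(X, N) = 29/4 (u(X, N) = -¼ + (⅛)*60 = -¼ + 15/2 = 29/4)
(-278591 + u(-449, 127)) + D = (-278591 + 29/4) - 118561/257883 = -1114335/4 - 118561/257883 = -287368527049/1031532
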